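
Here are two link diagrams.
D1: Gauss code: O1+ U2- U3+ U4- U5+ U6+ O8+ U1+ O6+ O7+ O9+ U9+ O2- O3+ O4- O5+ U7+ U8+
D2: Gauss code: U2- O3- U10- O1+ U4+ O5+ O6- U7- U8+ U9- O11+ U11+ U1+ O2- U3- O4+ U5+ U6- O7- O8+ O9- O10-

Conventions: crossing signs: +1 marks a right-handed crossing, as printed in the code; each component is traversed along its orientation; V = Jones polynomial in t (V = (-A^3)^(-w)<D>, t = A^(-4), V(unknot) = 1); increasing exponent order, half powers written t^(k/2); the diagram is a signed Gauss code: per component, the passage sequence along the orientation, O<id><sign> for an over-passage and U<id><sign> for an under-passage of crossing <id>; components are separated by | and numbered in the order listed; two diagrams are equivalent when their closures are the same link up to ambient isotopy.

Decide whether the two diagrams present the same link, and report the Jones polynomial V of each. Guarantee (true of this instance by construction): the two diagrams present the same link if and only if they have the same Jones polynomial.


same link: no
V(D1) = t + t^3 - t^4  [9 crossings, <D> = A^-1 - A^3 - A^11, w = +5]
V(D2) = -t^-4 + t^-3 + t^-1  [11 crossings, <D> = -A - A^9 + A^13, w = -1]
insight: comparing 2 Jones polynomials yields 2 groups


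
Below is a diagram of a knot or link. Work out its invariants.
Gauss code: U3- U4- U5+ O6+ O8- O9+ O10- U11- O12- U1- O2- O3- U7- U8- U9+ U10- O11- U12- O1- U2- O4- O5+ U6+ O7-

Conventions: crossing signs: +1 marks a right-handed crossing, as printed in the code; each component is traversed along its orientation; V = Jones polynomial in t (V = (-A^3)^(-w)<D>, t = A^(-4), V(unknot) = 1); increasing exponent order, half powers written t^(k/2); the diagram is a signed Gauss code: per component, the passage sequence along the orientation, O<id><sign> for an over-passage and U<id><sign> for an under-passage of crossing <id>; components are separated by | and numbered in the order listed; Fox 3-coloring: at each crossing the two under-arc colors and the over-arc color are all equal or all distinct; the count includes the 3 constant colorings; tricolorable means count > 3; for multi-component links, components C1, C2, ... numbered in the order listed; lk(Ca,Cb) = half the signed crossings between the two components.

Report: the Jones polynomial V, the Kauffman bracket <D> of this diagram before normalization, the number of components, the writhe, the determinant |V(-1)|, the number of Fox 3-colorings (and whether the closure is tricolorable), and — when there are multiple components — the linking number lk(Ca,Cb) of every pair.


V = -t^-9 + t^-8 - 2t^-7 + 3t^-6 - 2t^-5 + 2t^-4 - t^-3 + t^-2
<D> = A^-10 - A^-6 + 2A^-2 - 2A^2 + 3A^6 - 2A^10 + A^14 - A^18 (w = -6)
1 component over 12 crossings, w = -6
3 Fox colorings among 3^12, |V(-1)| = 13: not tricolorable
why: V spans 7 powers of t: at least 7 crossings in any diagram


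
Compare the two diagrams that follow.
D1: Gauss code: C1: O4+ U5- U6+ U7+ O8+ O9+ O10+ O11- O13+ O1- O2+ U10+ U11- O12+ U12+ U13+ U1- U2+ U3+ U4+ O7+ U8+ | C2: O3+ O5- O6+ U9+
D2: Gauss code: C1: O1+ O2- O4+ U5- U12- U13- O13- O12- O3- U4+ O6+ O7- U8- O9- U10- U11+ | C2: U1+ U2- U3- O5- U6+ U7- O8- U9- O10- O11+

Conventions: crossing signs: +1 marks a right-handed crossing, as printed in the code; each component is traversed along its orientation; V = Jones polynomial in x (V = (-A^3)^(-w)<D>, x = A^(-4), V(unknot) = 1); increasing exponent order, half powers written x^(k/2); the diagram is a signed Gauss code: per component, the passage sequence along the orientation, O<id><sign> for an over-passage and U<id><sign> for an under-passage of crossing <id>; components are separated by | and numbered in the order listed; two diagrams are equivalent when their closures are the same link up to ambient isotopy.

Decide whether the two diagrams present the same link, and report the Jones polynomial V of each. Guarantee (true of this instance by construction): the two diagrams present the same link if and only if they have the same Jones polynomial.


same link: no
V(D1) = -x^(3/2) - 2x^(7/2) + x^(9/2) - x^(11/2) + x^(13/2)  [13 crossings, <D> = -A^-5 + A^-1 - A^3 + 2A^7 + A^15, w = +7]
V(D2) = -x^(-9/2) - x^(-5/2) + x^(-3/2) - x^(-1/2)  (w -5, c 13, <D> = A^-13 - A^-9 + A^-5 + A^3)
note: 2 classes among 2 diagrams; unequal V(x) rules out equality


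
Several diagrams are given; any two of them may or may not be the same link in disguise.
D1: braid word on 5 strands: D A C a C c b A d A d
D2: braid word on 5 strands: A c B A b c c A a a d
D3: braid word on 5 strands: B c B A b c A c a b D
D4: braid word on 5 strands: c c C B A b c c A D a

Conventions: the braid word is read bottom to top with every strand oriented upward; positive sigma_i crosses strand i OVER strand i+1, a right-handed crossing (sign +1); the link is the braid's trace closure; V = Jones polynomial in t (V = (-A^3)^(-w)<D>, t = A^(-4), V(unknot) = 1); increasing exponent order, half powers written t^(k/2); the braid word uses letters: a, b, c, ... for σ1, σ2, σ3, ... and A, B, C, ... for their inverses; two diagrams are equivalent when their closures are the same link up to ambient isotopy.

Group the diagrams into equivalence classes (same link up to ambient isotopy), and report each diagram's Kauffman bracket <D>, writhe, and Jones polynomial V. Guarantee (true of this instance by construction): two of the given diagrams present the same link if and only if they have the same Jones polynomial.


equivalence classes: {D1} | {D2, D3, D4}
D1 (bracket A^-1 + A^7; 11 crossings at w = -1): V = -t^(-5/2) - t^(-1/2)
V(D2) = -t^(1/2) - t^(3/2) - t^(5/2) + t^(9/2)  (w +3, c 11, <D> = -A^-9 + A^-1 + A^3 + A^7)
V(D3) = -t^(1/2) - t^(3/2) - t^(5/2) + t^(9/2)  [11 crossings, <D> = -A^-15 + A^-7 + A^-3 + A, w = +1]
V(D4) = -t^(1/2) - t^(3/2) - t^(5/2) + t^(9/2)  [11 crossings, <D> = -A^-15 + A^-7 + A^-3 + A, w = +1]
key observation: 2 classes among 4 diagrams; unequal V(t) rules out equality


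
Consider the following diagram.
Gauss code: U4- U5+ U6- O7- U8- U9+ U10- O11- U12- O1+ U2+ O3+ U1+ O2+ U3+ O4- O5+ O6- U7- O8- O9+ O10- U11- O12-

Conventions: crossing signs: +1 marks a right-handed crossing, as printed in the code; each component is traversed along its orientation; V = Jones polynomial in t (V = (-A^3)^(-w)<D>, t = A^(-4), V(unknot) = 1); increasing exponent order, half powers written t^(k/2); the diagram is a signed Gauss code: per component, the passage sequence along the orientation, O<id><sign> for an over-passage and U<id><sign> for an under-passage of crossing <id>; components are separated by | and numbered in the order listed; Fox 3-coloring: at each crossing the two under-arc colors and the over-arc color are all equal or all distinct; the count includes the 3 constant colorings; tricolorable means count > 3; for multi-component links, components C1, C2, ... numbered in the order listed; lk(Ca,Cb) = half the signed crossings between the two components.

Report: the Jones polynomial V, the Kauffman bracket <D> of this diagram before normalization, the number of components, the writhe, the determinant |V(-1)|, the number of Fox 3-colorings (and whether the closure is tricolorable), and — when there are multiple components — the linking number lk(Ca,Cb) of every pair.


Jones polynomial: V(t) = -t^-6 + t^-5 - 2t^-4 + 3t^-3 - 2t^-2 + 3t^-1 - 1 + t - t^2
<D> = -A^-14 + A^-10 - A^-6 + 3A^-2 - 2A^2 + 3A^6 - 2A^10 + A^14 - A^18; writhe -2
components 1, writhe -2 (12 crossings)
3-colorings: 9 of 3^12, det 15 — tricolorable
note: the span of V is 8, forcing >= 8 crossings in any diagram


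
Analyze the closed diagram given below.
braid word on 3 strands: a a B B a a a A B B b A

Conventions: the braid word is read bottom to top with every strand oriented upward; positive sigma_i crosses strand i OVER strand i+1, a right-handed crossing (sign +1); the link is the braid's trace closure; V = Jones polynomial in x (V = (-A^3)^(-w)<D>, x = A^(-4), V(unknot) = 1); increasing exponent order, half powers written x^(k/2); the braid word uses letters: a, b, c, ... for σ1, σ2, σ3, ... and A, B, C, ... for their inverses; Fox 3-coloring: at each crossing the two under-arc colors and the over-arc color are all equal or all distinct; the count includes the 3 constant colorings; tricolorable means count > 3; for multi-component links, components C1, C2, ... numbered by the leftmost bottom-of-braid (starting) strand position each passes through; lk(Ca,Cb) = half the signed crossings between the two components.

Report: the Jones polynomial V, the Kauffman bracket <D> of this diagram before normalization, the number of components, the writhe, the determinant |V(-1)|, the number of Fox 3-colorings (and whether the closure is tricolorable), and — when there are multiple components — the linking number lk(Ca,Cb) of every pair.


Jones polynomial: V(x) = -x^-3 + 2x^-2 - 2x^-1 + 3 - 2x + 2x^2 - x^3
<D> = -A^-12 + 2A^-8 - 2A^-4 + 3 - 2A^4 + 2A^8 - A^12; writhe 0
components 1, writhe 0 (12 crossings)
3-colorings: 3 of 3^12, det 13 — not tricolorable
note: free reduction leaves σ1 σ1 σ2⁻¹ σ2⁻¹ σ1 σ1 σ2⁻¹ σ1⁻¹ of the original 12 letters


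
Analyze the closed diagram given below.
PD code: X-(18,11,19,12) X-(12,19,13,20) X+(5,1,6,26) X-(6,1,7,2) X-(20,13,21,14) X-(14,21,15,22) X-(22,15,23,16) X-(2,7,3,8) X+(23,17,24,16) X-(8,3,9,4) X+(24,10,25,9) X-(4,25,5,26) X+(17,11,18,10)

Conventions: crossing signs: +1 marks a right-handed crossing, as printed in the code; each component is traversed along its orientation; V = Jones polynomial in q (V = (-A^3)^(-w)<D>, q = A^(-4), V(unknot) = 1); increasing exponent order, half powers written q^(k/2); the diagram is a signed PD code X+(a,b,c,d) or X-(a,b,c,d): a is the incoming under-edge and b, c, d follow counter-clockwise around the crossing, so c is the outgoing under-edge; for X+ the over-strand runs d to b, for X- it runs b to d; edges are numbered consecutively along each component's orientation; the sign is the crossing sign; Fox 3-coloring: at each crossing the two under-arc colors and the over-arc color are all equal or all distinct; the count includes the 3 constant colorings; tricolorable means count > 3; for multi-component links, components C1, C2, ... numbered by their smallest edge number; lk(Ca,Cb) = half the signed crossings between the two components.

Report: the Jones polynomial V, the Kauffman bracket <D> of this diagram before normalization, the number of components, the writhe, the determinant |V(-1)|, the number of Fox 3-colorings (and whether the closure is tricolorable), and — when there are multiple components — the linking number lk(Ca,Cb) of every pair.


V(q) = q^-8 - 2q^-7 + q^-6 - 2q^-5 + 2q^-4 + q^-2
bracket: -A^-7 - 2A + 2A^5 - A^9 + 2A^13 - A^17, w = -5
1 component, writhe -5, over 13 crossings
det 9, colorings 27 of 3^13 — tricolorable
observation: w = -5 (over 13 crossings) is diagram-only; (-A^3)^(5) removes it from V


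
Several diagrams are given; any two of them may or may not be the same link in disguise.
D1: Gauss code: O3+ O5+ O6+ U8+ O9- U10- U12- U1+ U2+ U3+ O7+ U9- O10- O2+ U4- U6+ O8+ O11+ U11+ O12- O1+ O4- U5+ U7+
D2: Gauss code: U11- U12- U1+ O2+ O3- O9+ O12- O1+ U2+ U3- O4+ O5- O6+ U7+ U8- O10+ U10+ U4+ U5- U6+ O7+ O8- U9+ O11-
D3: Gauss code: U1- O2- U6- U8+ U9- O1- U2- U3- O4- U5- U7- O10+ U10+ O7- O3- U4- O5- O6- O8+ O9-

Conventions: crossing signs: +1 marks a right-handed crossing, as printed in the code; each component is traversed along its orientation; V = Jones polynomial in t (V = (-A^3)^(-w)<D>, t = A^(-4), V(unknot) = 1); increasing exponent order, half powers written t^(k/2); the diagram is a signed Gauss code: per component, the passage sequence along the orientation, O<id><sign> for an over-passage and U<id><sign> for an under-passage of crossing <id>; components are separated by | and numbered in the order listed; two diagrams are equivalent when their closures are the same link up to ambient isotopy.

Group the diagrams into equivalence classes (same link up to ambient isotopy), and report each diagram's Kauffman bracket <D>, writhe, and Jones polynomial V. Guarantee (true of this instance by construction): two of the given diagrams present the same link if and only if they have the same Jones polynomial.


equivalence classes: {D1} | {D2} | {D3}
D1 (bracket -A^-4 + 1 + A^8; 12 crossings at w = +4): V = t + t^3 - t^4
V(D2) = 1  [12 crossings, <D> = A^6, w = +2]
V(D3) = t^-8 - 2t^-7 + t^-6 - 2t^-5 + 2t^-4 + t^-2  (w -6, c 10, <D> = A^-10 + 2A^-2 - 2A^2 + A^6 - 2A^10 + A^14)
observation: V(t) takes 3 values over 3 diagrams, fixing the grouping


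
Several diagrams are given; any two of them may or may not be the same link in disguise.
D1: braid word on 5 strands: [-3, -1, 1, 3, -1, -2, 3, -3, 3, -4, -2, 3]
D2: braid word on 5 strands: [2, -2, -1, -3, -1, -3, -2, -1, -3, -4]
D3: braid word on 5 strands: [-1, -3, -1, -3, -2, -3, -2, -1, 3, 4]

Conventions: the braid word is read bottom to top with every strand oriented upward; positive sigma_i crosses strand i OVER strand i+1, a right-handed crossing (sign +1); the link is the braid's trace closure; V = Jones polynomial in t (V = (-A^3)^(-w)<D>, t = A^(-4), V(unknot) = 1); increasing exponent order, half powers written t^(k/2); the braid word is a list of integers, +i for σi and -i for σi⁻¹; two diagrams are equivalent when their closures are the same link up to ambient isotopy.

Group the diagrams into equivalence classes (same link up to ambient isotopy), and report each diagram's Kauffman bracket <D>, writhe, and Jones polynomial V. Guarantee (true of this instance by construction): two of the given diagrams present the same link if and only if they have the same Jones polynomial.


classes: {D1} | {D2, D3}
V(D1) = t^-2 - t^-1 + 1 - t + t^2  [12 crossings, <D> = A^-14 - A^-10 + A^-6 - A^-2 + A^2, w = -2]
V(D2) = t^-8 - 2t^-7 + t^-6 - 2t^-5 + 2t^-4 + t^-2  (w -8, c 10, <D> = A^-16 + 2A^-8 - 2A^-4 + 1 - 2A^4 + A^8)
D3 (bracket A^-10 + 2A^-2 - 2A^2 + A^6 - 2A^10 + A^14; 10 crossings at w = -6): V = t^-8 - 2t^-7 + t^-6 - 2t^-5 + 2t^-4 + t^-2
note: V(t) takes 2 values over 3 diagrams, fixing the grouping


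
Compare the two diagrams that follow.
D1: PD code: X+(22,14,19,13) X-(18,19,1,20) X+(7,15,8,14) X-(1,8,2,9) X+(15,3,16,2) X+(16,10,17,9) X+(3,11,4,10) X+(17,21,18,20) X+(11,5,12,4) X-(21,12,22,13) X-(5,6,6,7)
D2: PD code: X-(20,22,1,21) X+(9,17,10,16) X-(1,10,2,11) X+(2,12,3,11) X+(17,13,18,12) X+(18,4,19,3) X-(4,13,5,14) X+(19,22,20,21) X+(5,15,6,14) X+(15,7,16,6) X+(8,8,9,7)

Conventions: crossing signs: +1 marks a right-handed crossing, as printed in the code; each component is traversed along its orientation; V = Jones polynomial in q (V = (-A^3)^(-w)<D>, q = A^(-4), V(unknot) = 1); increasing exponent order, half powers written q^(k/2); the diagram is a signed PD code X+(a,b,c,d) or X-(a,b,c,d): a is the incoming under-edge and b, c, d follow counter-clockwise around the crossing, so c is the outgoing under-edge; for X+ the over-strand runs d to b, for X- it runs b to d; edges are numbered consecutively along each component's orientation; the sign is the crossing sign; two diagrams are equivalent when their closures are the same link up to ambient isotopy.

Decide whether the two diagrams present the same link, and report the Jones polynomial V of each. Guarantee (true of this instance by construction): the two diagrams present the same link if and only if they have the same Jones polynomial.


equivalent: yes
V(D1) = -q^(1/2) - q^(3/2) - q^(5/2) + q^(9/2)  (w +3, c 11, <D> = -A^-9 + A^-1 + A^3 + A^7)
V(D2) = -q^(1/2) - q^(3/2) - q^(5/2) + q^(9/2)  [11 crossings, <D> = -A^-3 + A^5 + A^9 + A^13, w = +5]
key observation: from 11 to 11 crossings by R-moves: one link, two diagrams


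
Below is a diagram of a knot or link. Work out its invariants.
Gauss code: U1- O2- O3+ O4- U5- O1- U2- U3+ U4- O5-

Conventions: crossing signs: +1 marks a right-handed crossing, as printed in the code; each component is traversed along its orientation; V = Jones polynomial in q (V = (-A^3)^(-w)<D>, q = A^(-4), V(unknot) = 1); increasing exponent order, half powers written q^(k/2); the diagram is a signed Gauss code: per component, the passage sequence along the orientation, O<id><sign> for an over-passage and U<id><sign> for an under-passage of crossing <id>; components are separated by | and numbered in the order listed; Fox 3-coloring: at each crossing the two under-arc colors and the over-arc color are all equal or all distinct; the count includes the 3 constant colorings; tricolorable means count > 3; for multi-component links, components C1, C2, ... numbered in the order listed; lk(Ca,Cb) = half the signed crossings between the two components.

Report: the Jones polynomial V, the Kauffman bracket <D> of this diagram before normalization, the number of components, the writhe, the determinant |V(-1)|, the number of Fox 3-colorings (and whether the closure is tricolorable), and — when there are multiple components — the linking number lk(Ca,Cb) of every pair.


Jones polynomial: V(q) = -q^-4 + q^-3 + q^-1
<D> = -A^-5 - A^3 + A^7; writhe -3
components 1, writhe -3 (5 crossings)
3-colorings: 9 of 3^5, det 3 — tricolorable
note: w = -3 (over 5 crossings) is diagram-only; (-A^3)^(3) removes it from V


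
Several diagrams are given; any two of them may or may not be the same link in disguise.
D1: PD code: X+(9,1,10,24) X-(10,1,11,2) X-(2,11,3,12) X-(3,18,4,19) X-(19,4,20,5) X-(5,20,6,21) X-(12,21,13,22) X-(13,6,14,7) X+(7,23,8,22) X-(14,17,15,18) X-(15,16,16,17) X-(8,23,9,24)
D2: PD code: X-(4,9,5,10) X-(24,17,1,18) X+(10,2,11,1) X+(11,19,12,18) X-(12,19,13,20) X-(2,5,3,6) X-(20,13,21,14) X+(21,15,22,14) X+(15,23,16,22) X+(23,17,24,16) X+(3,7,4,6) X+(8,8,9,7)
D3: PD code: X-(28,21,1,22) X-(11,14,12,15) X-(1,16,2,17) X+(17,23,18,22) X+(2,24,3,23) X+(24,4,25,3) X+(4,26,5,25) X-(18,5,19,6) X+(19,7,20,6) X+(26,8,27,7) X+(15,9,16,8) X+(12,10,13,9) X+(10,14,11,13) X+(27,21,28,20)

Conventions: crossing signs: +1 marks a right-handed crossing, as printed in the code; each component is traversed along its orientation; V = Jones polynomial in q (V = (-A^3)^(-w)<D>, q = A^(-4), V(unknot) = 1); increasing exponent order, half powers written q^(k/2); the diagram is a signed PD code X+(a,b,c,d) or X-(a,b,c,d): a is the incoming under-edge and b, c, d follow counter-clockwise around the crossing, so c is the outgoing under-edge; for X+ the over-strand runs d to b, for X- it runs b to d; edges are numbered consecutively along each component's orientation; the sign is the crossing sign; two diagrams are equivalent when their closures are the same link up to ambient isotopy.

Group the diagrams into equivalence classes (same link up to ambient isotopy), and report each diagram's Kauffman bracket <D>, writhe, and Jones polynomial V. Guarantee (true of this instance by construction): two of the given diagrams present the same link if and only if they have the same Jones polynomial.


classes: {D1} | {D2} | {D3}
V(D1) = -q^-7 + q^-6 - q^-5 + q^-4 + q^-2  [12 crossings, <D> = A^-16 + A^-8 - A^-4 + 1 - A^4, w = -8]
V(D2) = 1  [12 crossings, <D> = A^6, w = +2]
V(D3) = q + q^3 - q^4  (w +6, c 14, <D> = -A^2 + A^6 + A^14)
insight: comparing 3 Jones polynomials yields 3 groups


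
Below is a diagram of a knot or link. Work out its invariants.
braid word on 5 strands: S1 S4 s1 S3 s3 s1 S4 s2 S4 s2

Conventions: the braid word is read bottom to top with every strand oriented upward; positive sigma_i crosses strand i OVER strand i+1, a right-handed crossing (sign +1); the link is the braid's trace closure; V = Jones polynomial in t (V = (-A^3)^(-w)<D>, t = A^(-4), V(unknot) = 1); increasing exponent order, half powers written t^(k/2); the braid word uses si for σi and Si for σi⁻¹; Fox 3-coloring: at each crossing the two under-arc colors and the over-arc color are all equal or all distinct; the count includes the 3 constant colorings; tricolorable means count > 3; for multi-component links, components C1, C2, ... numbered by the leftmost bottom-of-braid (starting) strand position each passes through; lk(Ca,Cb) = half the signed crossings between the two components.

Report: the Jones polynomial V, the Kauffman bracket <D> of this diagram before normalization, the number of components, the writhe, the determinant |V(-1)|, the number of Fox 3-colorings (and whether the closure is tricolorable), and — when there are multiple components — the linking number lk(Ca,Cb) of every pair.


V(t) = -t^-4 + t^-1 + 2 + t + t^2
bracket: A^-8 + A^-4 + 2 + A^4 - A^16, w = 0
3 components, writhe 0, over 10 crossings
lk(C1,C2) = +1
linking number lk(C1,C3) = 0
lk(C2,C3): 0
det 0, colorings 27 of 3^10 — tricolorable
observation: w = 0 shifts under R1 moves; the (-A^3)^(0) factor cancels that in V


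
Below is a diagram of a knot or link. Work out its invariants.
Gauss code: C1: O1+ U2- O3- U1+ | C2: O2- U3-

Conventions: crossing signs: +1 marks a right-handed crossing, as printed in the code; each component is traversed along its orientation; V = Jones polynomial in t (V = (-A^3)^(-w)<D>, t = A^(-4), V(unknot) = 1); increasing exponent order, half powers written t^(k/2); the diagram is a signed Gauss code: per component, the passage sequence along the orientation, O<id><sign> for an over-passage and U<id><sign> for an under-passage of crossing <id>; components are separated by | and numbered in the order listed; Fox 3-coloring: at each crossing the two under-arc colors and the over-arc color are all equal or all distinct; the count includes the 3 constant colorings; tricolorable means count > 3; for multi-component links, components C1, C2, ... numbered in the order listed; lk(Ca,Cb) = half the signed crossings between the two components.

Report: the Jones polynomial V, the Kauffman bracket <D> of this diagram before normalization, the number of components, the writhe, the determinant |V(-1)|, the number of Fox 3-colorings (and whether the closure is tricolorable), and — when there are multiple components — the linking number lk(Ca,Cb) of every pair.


V(t) = -t^(-5/2) - t^(-1/2)
bracket: A^-1 + A^7, w = -1
2 components, writhe -1, over 3 crossings
lk(C1,C2) = -1
det 2, colorings 3 of 3^3 — not tricolorable
observation: the span of V is 2, within the link bound 3 + 2 - 1


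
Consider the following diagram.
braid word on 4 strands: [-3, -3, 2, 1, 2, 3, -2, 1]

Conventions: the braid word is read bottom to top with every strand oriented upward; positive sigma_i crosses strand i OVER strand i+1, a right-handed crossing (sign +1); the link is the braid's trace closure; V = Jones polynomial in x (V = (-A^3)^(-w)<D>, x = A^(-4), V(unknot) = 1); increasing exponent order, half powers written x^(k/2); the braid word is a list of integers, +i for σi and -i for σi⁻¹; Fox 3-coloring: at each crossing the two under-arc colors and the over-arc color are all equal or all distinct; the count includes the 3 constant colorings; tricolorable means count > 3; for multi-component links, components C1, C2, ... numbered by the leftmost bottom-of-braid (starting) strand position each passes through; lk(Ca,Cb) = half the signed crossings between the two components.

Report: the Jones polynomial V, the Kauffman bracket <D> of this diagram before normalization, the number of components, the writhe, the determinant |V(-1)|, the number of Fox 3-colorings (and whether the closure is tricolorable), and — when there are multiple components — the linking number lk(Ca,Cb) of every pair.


Jones polynomial: V(x) = -x^(-3/2) + x^(-1/2) - 2x^(1/2) + x^(3/2) - 2x^(5/2) + x^(7/2)
<D> = A^-8 - 2A^-4 + 1 - 2A^4 + A^8 - A^12; writhe +2
components 2, writhe +2 (8 crossings)
linking number lk(C1,C2) = 0
3-colorings: 3 of 3^8, det 8 — not tricolorable
note: w = +2 (over 8 crossings) is diagram-only; (-A^3)^(-2) removes it from V


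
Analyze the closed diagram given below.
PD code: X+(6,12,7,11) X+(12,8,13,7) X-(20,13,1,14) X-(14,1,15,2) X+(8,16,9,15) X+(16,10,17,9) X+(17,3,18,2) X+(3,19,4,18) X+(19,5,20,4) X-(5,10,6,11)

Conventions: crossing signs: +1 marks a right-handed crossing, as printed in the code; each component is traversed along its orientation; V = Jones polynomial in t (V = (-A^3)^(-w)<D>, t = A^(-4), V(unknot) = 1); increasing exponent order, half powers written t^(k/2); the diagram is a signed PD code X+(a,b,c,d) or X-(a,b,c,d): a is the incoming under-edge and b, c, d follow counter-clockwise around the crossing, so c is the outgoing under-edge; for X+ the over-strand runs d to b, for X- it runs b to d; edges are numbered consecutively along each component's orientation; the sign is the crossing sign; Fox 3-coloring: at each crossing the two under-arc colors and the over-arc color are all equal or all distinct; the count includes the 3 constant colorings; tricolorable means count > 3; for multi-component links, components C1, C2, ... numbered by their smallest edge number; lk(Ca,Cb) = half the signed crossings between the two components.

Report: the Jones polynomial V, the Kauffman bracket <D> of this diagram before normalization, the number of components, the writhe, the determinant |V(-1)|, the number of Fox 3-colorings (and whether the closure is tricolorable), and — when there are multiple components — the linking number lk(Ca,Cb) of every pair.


Jones polynomial: V(t) = 2t - 2t^2 + 3t^3 - 3t^4 + 2t^5 - 2t^6 + t^7
<D> = A^-16 - 2A^-12 + 2A^-8 - 3A^-4 + 3 - 2A^4 + 2A^8; writhe +4
components 1, writhe +4 (10 crossings)
3-colorings: 9 of 3^10, det 15 — tricolorable
note: the span of V is 6, forcing >= 6 crossings in any diagram


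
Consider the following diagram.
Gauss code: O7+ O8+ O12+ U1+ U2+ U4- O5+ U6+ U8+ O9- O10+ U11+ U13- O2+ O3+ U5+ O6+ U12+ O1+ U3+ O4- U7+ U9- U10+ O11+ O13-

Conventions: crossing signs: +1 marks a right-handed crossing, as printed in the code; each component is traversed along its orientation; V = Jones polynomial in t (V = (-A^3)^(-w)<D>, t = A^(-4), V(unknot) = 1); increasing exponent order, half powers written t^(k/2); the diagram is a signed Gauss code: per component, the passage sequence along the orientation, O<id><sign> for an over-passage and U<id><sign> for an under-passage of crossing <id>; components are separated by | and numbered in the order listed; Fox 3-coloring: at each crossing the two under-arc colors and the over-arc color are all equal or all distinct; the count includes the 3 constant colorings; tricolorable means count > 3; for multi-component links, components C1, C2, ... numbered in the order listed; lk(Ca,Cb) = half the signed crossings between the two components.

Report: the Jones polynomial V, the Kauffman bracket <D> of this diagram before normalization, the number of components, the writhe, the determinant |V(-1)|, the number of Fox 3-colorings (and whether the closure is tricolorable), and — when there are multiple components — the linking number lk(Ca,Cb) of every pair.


V = t^2 + t^4 - t^5 + t^6 - t^7
<D> = A^-7 - A^-3 + A - A^5 - A^13 (w = +7)
1 component over 13 crossings, w = +7
3 Fox colorings among 3^13, |V(-1)| = 5: not tricolorable
why: det 5 = |V(-1)|; not divisible by 3, so not tricolorable


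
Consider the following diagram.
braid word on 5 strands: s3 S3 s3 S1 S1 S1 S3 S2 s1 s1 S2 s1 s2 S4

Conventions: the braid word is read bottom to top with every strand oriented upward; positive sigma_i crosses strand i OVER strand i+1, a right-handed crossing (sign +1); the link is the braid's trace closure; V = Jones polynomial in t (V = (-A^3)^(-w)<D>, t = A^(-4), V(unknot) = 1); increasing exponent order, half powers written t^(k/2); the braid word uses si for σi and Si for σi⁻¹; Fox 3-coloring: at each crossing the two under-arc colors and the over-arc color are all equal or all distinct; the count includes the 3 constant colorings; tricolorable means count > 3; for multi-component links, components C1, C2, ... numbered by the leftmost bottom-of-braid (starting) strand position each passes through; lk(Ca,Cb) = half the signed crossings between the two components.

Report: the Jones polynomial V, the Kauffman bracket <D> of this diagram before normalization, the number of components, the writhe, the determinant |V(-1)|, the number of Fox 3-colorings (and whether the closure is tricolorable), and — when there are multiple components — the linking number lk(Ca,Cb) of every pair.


V(t) = t^-5 + t^-3 + t^-1 + 2 - t^3
bracket: -A^-18 + 2A^-6 + A^-2 + A^6 + A^14, w = -2
3 components, writhe -2, over 14 crossings
lk(C1,C2) = -2
linking number lk(C1,C3) = 0
lk(C2,C3): 0
det 0, colorings 27 of 3^14 — tricolorable
observation: summing lk over 3 pairs gives -2


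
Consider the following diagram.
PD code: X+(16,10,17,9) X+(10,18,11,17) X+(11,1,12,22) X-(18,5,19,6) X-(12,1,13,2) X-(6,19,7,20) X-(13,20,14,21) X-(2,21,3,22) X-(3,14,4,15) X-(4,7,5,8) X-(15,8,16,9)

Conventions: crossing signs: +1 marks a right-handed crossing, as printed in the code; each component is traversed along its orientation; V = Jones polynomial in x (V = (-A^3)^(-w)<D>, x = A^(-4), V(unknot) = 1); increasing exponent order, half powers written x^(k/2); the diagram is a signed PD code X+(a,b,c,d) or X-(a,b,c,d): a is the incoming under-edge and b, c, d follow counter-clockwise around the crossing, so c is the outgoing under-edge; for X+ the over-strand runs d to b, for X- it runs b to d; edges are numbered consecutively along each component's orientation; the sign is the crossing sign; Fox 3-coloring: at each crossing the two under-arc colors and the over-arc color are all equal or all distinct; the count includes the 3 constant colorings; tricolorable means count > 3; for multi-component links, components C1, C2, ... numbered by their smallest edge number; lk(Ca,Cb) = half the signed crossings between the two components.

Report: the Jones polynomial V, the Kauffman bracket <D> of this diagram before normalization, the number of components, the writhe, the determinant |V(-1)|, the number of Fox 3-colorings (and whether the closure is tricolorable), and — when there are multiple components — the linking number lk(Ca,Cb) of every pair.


Jones polynomial: V(x) = -x^-6 + x^-5 - x^-4 + 2x^-3 - x^-2 + x^-1
<D> = -A^-11 + A^-7 - 2A^-3 + A - A^5 + A^9; writhe -5
components 1, writhe -5 (11 crossings)
3-colorings: 3 of 3^11, det 7 — not tricolorable
note: |V(-1)| = 7: so not tricolorable, since 3 does not divide 7


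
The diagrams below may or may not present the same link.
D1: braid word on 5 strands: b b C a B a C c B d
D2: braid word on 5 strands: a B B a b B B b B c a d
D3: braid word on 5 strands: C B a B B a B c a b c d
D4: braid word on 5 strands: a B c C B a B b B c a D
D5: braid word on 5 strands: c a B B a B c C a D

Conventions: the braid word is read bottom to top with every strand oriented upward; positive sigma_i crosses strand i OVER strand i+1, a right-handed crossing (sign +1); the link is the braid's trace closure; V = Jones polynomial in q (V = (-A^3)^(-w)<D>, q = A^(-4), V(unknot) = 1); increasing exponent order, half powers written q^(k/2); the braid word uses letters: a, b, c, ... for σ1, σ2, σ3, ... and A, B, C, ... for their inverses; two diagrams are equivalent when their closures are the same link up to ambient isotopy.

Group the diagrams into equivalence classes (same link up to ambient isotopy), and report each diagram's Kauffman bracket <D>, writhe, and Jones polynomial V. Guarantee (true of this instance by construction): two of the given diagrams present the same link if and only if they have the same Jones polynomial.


grouping into links: {D1} | {D2, D3, D4, D5}
V(D1) = 1  (w +2, c 10, <D> = A^6)
V(D2) = -q^-3 + 2q^-2 - 2q^-1 + 3 - 2q + 2q^2 - q^3  [12 crossings, <D> = -A^-6 + 2A^-2 - 2A^2 + 3A^6 - 2A^10 + 2A^14 - A^18, w = +2]
V(D3) = -q^-3 + 2q^-2 - 2q^-1 + 3 - 2q + 2q^2 - q^3  [12 crossings, <D> = -A^-6 + 2A^-2 - 2A^2 + 3A^6 - 2A^10 + 2A^14 - A^18, w = +2]
V(D4) = -q^-3 + 2q^-2 - 2q^-1 + 3 - 2q + 2q^2 - q^3  [12 crossings, <D> = -A^-12 + 2A^-8 - 2A^-4 + 3 - 2A^4 + 2A^8 - A^12, w = 0]
V(D5) = -q^-3 + 2q^-2 - 2q^-1 + 3 - 2q + 2q^2 - q^3  (w 0, c 10, <D> = -A^-12 + 2A^-8 - 2A^-4 + 3 - 2A^4 + 2A^8 - A^12)
why: comparing 5 Jones polynomials yields 2 groups


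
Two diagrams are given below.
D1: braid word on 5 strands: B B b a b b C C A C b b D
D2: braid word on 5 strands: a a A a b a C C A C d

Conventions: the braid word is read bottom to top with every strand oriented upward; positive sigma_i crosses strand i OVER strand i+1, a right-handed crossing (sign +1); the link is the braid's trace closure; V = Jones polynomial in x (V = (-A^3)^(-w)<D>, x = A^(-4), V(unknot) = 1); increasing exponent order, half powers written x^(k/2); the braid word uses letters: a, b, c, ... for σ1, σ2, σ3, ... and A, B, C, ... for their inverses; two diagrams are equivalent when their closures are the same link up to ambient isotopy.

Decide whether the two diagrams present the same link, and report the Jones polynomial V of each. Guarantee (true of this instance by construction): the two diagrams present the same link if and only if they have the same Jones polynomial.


equivalent: yes
D1 (bracket A^-9 + 2A^-1 - A^3 + A^7 - A^11; 13 crossings at w = -1): V = x^(-7/2) - x^(-5/2) + x^(-3/2) - 2x^(-1/2) - x^(3/2)
V(D2) = x^(-7/2) - x^(-5/2) + x^(-3/2) - 2x^(-1/2) - x^(3/2)  (w +1, c 11, <D> = A^-3 + 2A^5 - A^9 + A^13 - A^17)
key observation: Markov moves rewrite D1 (13 crossings) into D2 (11)


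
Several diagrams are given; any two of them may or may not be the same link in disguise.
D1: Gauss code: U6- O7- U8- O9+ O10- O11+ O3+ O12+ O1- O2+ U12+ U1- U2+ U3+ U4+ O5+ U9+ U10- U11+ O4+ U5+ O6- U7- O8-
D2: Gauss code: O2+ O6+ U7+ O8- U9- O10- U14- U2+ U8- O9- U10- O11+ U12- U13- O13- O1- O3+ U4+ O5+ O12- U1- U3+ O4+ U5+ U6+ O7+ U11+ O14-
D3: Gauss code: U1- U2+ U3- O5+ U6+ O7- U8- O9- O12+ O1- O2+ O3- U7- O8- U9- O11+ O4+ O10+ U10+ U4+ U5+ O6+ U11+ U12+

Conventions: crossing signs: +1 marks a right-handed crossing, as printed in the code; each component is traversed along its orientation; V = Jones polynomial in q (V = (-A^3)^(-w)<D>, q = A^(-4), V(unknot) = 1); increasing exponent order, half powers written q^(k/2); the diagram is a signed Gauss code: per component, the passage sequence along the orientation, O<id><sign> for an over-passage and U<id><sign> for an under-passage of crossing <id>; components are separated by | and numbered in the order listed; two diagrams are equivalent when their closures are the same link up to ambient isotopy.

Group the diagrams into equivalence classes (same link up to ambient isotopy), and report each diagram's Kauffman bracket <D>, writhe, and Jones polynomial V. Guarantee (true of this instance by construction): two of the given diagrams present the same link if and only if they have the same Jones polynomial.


equivalence classes: {D1, D2, D3}
D1 (bracket -A^-6 + A^-2 - A^2 + 3A^6 - A^10 + A^14 - A^18; 12 crossings at w = +2): V = -q^-3 + q^-2 - q^-1 + 3 - q + q^2 - q^3
V(D2) = -q^-3 + q^-2 - q^-1 + 3 - q + q^2 - q^3  (w 0, c 14, <D> = -A^-12 + A^-8 - A^-4 + 3 - A^4 + A^8 - A^12)
D3 (bracket -A^-6 + A^-2 - A^2 + 3A^6 - A^10 + A^14 - A^18; 12 crossings at w = +2): V = -q^-3 + q^-2 - q^-1 + 3 - q + q^2 - q^3
key observation: one V(q) for all 3 diagrams — one class (guaranteed)


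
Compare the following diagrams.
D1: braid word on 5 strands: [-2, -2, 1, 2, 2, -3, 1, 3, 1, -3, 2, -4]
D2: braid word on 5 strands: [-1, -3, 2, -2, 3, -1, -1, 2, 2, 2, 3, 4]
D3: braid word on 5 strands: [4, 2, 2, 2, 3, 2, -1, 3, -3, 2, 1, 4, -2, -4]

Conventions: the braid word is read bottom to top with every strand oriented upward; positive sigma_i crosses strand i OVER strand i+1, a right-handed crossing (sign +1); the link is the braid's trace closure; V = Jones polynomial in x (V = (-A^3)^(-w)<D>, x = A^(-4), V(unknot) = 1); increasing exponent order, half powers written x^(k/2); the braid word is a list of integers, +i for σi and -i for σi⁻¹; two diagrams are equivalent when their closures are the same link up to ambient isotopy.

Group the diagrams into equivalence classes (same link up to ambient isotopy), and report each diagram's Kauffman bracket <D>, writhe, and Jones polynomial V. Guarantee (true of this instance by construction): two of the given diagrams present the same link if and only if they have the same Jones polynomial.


grouping into links: {D1} | {D2} | {D3}
V(D1) = x - x^2 + 2x^3 - x^4 + x^5 - x^6  (w +2, c 12, <D> = -A^-18 + A^-14 - A^-10 + 2A^-6 - A^-2 + A^2)
D2 (bracket -A^-6 + A^-2 - A^2 + 3A^6 - A^10 + A^14 - A^18; 12 crossings at w = +2): V = -x^-3 + x^-2 - x^-1 + 3 - x + x^2 - x^3
D3 (bracket -A^2 + A^6 + A^14; 14 crossings at w = +6): V = x + x^3 - x^4
why: 3 values of V(x) split the 3 diagrams


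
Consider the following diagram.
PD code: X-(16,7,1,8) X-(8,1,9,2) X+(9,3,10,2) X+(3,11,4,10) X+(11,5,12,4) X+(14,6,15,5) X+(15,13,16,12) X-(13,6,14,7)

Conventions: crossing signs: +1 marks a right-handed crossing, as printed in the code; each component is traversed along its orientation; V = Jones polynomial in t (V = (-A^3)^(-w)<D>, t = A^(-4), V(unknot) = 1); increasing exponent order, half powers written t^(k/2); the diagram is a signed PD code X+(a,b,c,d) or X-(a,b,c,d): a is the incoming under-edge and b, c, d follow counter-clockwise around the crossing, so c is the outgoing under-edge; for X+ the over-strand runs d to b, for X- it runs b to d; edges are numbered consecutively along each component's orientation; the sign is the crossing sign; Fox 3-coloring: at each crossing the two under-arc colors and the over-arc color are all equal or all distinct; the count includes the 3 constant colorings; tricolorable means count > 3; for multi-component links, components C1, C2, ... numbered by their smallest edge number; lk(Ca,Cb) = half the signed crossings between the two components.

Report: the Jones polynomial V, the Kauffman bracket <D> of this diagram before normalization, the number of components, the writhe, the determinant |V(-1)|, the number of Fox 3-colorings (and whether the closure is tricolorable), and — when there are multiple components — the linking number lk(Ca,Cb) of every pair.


Jones polynomial: V(t) = 1
<D> = A^6; writhe +2
components 1, writhe +2 (8 crossings)
3-colorings: 3 of 3^8, det 1 — not tricolorable
note: w = +2 (over 8 crossings) is diagram-only; (-A^3)^(-2) removes it from V


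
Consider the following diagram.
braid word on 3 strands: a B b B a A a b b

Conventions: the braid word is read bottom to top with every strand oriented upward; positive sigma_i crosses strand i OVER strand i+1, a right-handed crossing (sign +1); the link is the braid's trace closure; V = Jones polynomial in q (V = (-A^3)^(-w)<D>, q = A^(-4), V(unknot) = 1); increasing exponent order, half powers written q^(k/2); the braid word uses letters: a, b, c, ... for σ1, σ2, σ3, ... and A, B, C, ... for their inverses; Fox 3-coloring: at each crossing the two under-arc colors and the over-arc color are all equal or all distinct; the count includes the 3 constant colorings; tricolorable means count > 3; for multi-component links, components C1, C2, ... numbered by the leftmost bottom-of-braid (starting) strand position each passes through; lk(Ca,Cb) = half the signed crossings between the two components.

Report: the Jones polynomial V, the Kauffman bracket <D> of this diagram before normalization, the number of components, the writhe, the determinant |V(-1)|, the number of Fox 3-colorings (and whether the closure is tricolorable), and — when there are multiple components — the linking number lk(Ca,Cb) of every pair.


V = -q^(1/2) + q^(3/2) - q^(5/2) - q^(9/2)
<D> = A^-9 + A^-1 - A^3 + A^7 (w = +3)
2 components over 9 crossings, w = +3
lk(C1,C2): +2
3 Fox colorings among 3^9, |V(-1)| = 4: not tricolorable
why: w = +3 (over 9 crossings) is diagram-only; (-A^3)^(-3) removes it from V


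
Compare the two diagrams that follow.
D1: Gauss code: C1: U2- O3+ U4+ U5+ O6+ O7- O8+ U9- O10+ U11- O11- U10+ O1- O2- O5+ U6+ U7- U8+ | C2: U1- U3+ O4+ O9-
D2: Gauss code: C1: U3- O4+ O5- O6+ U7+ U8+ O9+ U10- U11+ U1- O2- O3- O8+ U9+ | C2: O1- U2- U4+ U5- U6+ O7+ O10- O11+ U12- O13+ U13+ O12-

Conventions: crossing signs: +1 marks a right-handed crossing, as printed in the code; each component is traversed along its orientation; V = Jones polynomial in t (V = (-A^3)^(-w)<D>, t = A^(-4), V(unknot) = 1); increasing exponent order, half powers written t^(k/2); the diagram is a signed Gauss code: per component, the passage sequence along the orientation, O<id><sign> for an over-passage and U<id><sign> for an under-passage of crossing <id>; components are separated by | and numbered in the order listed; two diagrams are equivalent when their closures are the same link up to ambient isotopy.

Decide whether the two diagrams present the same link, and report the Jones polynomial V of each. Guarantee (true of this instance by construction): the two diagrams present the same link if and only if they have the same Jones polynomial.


equivalent: yes
D1 (bracket -A^-11 + 2A^-7 - A^-3 + 2A - A^5 + A^9; 11 crossings at w = +1): V = -t^(-3/2) + t^(-1/2) - 2t^(1/2) + t^(3/2) - 2t^(5/2) + t^(7/2)
V(D2) = -t^(-3/2) + t^(-1/2) - 2t^(1/2) + t^(3/2) - 2t^(5/2) + t^(7/2)  [13 crossings, <D> = -A^-11 + 2A^-7 - A^-3 + 2A - A^5 + A^9, w = +1]
observation: all 2 diagrams share one V(t), hence one class
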